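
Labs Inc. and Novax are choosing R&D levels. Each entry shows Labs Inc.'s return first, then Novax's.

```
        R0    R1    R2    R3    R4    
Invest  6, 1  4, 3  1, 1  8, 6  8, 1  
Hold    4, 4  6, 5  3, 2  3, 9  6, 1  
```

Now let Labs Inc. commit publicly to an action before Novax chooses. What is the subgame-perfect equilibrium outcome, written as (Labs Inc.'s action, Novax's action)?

(Invest, R3)

Novax best-responds to each possible Labs Inc. move:
- Invest: Novax compares 1, 3, 1, 6, 1 and picks R3; Labs Inc. would get 8.
- Hold: Novax compares 4, 5, 2, 9, 1 and picks R3; Labs Inc. would get 3.
Maximizing over 8, 3, Labs Inc. chooses Invest. Subgame-perfect outcome: (Invest, R3) with payoffs (8, 6).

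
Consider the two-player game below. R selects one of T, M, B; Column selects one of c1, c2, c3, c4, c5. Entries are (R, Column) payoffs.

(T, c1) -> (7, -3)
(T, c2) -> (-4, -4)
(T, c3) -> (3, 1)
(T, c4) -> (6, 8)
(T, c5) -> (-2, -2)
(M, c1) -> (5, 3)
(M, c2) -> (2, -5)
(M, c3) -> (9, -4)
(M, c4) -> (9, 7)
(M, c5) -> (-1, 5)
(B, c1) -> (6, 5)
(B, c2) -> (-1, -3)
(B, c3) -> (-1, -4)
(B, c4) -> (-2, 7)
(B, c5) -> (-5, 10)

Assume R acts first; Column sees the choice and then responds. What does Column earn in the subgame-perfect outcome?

Backward induction with R moving first.
- T → Column plays c4 (best of -3, -4, 1, 8, -2); R gets 6.
- M → Column plays c4 (best of 3, -5, -4, 7, 5); R gets 9.
- B → Column plays c5 (best of 5, -3, -4, 7, 10); R gets -5.
Among 6, 9, -5, the best is 9 at M. Subgame-perfect outcome: (M, c4) with payoffs (9, 7).

7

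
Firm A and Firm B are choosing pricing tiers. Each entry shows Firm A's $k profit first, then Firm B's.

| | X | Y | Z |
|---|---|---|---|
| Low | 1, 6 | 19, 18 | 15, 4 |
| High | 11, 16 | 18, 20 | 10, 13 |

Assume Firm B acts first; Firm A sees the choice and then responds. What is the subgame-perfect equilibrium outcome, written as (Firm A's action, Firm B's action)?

(Low, Y)

Backward induction with Firm B moving first.
- X → Firm A plays High (best of 1, 11); Firm B gets 16.
- Y → Firm A plays Low (best of 19, 18); Firm B gets 18.
- Z → Firm A plays Low (best of 15, 10); Firm B gets 4.
Among 16, 18, 4, the best is 18 at Y. Subgame-perfect outcome: (Low, Y) with payoffs (19, 18).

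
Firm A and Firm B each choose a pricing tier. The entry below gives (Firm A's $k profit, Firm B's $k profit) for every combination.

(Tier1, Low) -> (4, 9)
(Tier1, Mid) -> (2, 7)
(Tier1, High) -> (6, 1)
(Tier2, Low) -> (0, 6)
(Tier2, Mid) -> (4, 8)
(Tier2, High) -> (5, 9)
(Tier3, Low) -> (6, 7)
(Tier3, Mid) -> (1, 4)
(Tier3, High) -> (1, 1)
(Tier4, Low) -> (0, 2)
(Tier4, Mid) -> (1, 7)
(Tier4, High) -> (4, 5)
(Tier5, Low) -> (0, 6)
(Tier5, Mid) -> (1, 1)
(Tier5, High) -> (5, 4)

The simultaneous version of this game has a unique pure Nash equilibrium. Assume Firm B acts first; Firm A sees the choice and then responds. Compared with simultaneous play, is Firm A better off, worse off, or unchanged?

Solve by backward induction (Firm B leads).
- Low: BR = Tier3, leader payoff 7.
- Mid: BR = Tier2, leader payoff 8.
- High: BR = Tier1, leader payoff 1.
Firm B's induced payoffs are 7, 8, 1, so Firm B commits to Mid. Subgame-perfect outcome: (Tier2, Mid) with payoffs (4, 8).
For the simultaneous game, intersect best replies.
Firm A's best replies: Low→Tier3; Mid→Tier2; High→Tier1.
Firm B's best replies: Tier1→Low; Tier2→High; Tier3→Low; Tier4→Mid; Tier5→Low.
The unique mutual best reply is (Tier3, Low), giving (6, 7).
Firm A earns 4 sequentially versus 6 at the Nash outcome: worse off.

worse off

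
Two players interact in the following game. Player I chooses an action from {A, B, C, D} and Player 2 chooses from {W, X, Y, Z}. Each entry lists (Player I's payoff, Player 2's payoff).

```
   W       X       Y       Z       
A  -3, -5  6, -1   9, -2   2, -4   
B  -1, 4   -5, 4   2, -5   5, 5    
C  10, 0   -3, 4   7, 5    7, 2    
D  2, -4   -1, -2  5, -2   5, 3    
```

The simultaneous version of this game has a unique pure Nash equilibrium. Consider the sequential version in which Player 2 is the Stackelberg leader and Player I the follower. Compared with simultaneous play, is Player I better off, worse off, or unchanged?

better off

Work backward from Player I's decision.
- W: BR = C, leader payoff 0.
- X: BR = A, leader payoff -1.
- Y: BR = A, leader payoff -2.
- Z: BR = C, leader payoff 2.
Maximizing over 0, -1, -2, 2, Player 2 chooses Z. Subgame-perfect outcome: (C, Z) with payoffs (7, 2).
Now find the simultaneous Nash equilibrium.
Player I's best replies: W→C; X→A; Y→A; Z→C.
Player 2's best replies: A→X; B→Z; C→Y; D→Z.
The unique mutual best reply is (A, X), giving (6, -1).
Player I earns 7 sequentially versus 6 at the Nash outcome: better off.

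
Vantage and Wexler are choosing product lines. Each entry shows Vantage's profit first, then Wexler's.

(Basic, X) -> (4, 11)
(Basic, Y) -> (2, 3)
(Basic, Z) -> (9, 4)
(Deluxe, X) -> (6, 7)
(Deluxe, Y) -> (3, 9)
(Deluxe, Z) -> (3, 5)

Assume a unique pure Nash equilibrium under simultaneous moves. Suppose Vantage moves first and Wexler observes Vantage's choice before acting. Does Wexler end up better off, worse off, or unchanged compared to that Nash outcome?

better off

Solve by backward induction (Vantage leads).
- Basic → Wexler plays X (best of 11, 3, 4); Vantage gets 4.
- Deluxe → Wexler plays Y (best of 7, 9, 5); Vantage gets 3.
Maximizing over 4, 3, Vantage chooses Basic. Subgame-perfect outcome: (Basic, X) with payoffs (4, 11).
Under simultaneous play:
Vantage's best replies: X→Deluxe; Y→Deluxe; Z→Basic.
Wexler's best replies: Basic→X; Deluxe→Y.
The unique mutual best reply is (Deluxe, Y), giving (3, 9).
Wexler earns 11 sequentially versus 9 at the Nash outcome: better off.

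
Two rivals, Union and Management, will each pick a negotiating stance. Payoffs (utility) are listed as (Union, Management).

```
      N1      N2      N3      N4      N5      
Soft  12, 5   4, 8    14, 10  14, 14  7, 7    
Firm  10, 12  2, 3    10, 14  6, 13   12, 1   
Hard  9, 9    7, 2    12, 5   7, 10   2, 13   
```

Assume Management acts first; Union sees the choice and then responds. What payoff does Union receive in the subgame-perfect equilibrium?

14

Backward induction with Management moving first.
- N1: BR = Soft, leader payoff 5.
- N2: BR = Hard, leader payoff 2.
- N3: BR = Soft, leader payoff 10.
- N4: BR = Soft, leader payoff 14.
- N5: BR = Firm, leader payoff 1.
Management's induced payoffs are 5, 2, 10, 14, 1, so Management commits to N4. Subgame-perfect outcome: (Soft, N4) with payoffs (14, 14).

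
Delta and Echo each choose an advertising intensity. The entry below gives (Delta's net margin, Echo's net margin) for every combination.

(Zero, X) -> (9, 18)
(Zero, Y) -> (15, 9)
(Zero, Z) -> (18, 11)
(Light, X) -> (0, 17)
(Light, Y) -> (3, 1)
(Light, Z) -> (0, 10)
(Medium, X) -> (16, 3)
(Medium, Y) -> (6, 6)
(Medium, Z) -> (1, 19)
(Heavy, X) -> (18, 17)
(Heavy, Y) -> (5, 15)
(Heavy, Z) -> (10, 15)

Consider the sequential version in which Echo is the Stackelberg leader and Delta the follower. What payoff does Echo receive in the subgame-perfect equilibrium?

Solve by backward induction (Echo leads).
- X → Delta plays Heavy (best of 9, 0, 16, 18); Echo gets 17.
- Y → Delta plays Zero (best of 15, 3, 6, 5); Echo gets 9.
- Z → Delta plays Zero (best of 18, 0, 1, 10); Echo gets 11.
Echo's induced payoffs are 17, 9, 11, so Echo commits to X. Subgame-perfect outcome: (Heavy, X) with payoffs (18, 17).

17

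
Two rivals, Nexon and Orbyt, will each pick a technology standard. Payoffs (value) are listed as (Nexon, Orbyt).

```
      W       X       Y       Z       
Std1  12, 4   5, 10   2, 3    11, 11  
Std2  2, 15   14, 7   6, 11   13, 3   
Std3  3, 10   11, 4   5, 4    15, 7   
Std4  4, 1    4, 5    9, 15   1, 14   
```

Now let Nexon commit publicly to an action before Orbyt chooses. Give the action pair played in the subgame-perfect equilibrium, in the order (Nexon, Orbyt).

(Std1, Z)

Solve by backward induction (Nexon leads).
- Std1: Orbyt compares 4, 10, 3, 11 and picks Z; Nexon would get 11.
- Std2: Orbyt compares 15, 7, 11, 3 and picks W; Nexon would get 2.
- Std3: Orbyt compares 10, 4, 4, 7 and picks W; Nexon would get 3.
- Std4: Orbyt compares 1, 5, 15, 14 and picks Y; Nexon would get 9.
Among 11, 2, 3, 9, the best is 11 at Std1. Subgame-perfect outcome: (Std1, Z) with payoffs (11, 11).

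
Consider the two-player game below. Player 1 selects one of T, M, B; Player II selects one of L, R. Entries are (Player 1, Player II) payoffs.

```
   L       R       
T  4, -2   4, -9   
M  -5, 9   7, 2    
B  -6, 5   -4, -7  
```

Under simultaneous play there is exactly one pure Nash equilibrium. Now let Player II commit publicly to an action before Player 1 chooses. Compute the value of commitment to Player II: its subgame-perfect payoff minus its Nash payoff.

4

Player 1 best-responds to each possible Player II move:
- L: Player 1 compares 4, -5, -6 and picks T; Player II would get -2.
- R: Player 1 compares 4, 7, -4 and picks M; Player II would get 2.
Player II's induced payoffs are -2, 2, so Player II commits to R. Subgame-perfect outcome: (M, R) with payoffs (7, 2).
Under simultaneous play:
Player 1's best replies: L→T; R→M.
Player II's best replies: T→L; M→L; B→L.
The unique mutual best reply is (T, L), giving (4, -2).
Player II's commitment gain: 2 − -2 = 4.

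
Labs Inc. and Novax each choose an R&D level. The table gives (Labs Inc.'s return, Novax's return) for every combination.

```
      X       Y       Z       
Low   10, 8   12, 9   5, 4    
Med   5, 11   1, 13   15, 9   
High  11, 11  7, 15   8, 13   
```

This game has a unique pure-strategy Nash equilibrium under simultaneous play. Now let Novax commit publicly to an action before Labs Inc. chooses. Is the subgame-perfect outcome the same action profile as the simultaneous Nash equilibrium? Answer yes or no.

no

Solve by backward induction (Novax leads).
- X: BR = High, leader payoff 11.
- Y: BR = Low, leader payoff 9.
- Z: BR = Med, leader payoff 9.
Among 11, 9, 9, the best is 11 at X. Subgame-perfect outcome: (High, X) with payoffs (11, 11).
For the simultaneous game, intersect best replies.
Labs Inc.'s best replies: X→High; Y→Low; Z→Med.
Novax's best replies: Low→Y; Med→Y; High→Y.
Only (Low, Y) has each player best-responding; Nash payoffs (12, 9).
Sequential outcome (High, X) differs from the Nash profile (Low, Y).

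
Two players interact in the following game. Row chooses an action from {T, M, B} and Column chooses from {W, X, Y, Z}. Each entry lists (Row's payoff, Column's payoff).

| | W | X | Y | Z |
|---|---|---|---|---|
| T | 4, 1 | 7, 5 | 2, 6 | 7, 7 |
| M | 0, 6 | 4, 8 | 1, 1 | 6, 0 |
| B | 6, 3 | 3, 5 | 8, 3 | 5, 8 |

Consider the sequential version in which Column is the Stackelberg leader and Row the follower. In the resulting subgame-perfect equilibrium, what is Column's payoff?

Solve by backward induction (Column leads).
- W → Row plays B (best of 4, 0, 6); Column gets 3.
- X → Row plays T (best of 7, 4, 3); Column gets 5.
- Y → Row plays B (best of 2, 1, 8); Column gets 3.
- Z → Row plays T (best of 7, 6, 5); Column gets 7.
Maximizing over 3, 5, 3, 7, Column chooses Z. Subgame-perfect outcome: (T, Z) with payoffs (7, 7).

7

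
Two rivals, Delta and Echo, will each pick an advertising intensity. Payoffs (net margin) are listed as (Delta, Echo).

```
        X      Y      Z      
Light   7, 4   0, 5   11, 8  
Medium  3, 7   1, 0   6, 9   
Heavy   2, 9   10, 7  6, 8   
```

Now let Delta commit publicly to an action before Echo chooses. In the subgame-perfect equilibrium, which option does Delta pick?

Light

Backward induction with Delta moving first.
- Light: BR = Z, leader payoff 11.
- Medium: BR = Z, leader payoff 6.
- Heavy: BR = X, leader payoff 2.
Among 11, 6, 2, the best is 11 at Light. Subgame-perfect outcome: (Light, Z) with payoffs (11, 8).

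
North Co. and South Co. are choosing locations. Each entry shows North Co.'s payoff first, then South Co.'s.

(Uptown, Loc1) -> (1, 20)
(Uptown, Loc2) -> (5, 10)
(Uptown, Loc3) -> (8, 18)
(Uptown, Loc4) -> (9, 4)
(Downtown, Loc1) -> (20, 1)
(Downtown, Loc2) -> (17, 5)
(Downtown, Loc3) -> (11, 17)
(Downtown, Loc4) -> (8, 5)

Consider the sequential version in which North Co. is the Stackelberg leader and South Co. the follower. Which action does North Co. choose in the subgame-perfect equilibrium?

Backward induction with North Co. moving first.
- Uptown → South Co. plays Loc1 (best of 20, 10, 18, 4); North Co. gets 1.
- Downtown → South Co. plays Loc3 (best of 1, 5, 17, 5); North Co. gets 11.
North Co.'s induced payoffs are 1, 11, so North Co. commits to Downtown. Subgame-perfect outcome: (Downtown, Loc3) with payoffs (11, 17).

Downtown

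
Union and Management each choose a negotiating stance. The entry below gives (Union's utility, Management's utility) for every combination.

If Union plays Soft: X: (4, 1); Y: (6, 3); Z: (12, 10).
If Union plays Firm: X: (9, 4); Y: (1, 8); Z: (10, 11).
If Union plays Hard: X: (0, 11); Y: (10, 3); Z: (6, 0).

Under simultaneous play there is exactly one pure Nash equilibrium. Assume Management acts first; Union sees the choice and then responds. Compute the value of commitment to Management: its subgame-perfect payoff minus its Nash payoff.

Solve by backward induction (Management leads).
- X: BR = Firm, leader payoff 4.
- Y: BR = Hard, leader payoff 3.
- Z: BR = Soft, leader payoff 10.
Maximizing over 4, 3, 10, Management chooses Z. Subgame-perfect outcome: (Soft, Z) with payoffs (12, 10).
Under simultaneous play:
Union's best replies: X→Firm; Y→Hard; Z→Soft.
Management's best replies: Soft→Z; Firm→Z; Hard→X.
Only (Soft, Z) has each player best-responding; Nash payoffs (12, 10).
Management's commitment gain: 10 − 10 = 0.

0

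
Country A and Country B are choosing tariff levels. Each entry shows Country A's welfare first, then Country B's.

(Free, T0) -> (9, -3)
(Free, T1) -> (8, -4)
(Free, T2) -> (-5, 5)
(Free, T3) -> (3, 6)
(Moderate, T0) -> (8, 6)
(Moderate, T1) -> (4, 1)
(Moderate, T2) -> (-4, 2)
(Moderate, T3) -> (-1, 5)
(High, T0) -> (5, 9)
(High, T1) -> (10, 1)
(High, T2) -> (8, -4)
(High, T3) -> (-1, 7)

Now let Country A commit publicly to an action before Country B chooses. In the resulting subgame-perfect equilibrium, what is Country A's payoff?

Country B best-responds to each possible Country A move:
- Free → Country B plays T3 (best of -3, -4, 5, 6); Country A gets 3.
- Moderate → Country B plays T0 (best of 6, 1, 2, 5); Country A gets 8.
- High → Country B plays T0 (best of 9, 1, -4, 7); Country A gets 5.
Among 3, 8, 5, the best is 8 at Moderate. Subgame-perfect outcome: (Moderate, T0) with payoffs (8, 6).

8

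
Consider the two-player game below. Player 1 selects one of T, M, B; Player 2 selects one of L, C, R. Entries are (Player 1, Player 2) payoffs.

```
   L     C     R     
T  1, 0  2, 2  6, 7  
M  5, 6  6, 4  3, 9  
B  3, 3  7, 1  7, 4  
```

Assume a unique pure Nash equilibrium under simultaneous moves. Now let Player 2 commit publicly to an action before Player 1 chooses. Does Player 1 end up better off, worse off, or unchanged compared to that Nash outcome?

Work backward from Player 1's decision.
- L → Player 1 plays M (best of 1, 5, 3); Player 2 gets 6.
- C → Player 1 plays B (best of 2, 6, 7); Player 2 gets 1.
- R → Player 1 plays B (best of 6, 3, 7); Player 2 gets 4.
Player 2's induced payoffs are 6, 1, 4, so Player 2 commits to L. Subgame-perfect outcome: (M, L) with payoffs (5, 6).
Now find the simultaneous Nash equilibrium.
Player 1's best replies: L→M; C→B; R→B.
Player 2's best replies: T→R; M→R; B→R.
Only (B, R) has each player best-responding; Nash payoffs (7, 4).
Player 1 earns 5 sequentially versus 7 at the Nash outcome: worse off.

worse off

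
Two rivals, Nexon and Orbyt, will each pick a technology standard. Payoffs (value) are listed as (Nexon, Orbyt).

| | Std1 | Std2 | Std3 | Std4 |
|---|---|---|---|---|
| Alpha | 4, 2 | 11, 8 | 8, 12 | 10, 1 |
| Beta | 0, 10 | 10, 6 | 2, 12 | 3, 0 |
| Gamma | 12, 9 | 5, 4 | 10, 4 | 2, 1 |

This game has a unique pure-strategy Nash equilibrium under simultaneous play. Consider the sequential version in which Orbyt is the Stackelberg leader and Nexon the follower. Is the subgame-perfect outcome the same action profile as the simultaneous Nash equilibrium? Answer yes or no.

yes

Work backward from Nexon's decision.
- Std1: BR = Gamma, leader payoff 9.
- Std2: BR = Alpha, leader payoff 8.
- Std3: BR = Gamma, leader payoff 4.
- Std4: BR = Alpha, leader payoff 1.
Orbyt's induced payoffs are 9, 8, 4, 1, so Orbyt commits to Std1. Subgame-perfect outcome: (Gamma, Std1) with payoffs (12, 9).
For the simultaneous game, intersect best replies.
Nexon's best replies: Std1→Gamma; Std2→Alpha; Std3→Gamma; Std4→Alpha.
Orbyt's best replies: Alpha→Std3; Beta→Std3; Gamma→Std1.
Only (Gamma, Std1) has each player best-responding; Nash payoffs (12, 9).
Sequential outcome (Gamma, Std1) coincides with the Nash profile (Gamma, Std1).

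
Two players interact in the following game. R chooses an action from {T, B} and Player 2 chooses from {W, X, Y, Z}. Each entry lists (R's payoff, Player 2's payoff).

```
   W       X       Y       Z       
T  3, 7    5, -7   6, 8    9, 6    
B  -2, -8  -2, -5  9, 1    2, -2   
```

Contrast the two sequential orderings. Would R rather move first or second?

If R leads: Player 2's best replies are T→Y, B→Y; R's induced payoffs 6, 9; outcome (B, Y), payoffs (9, 1).
If Player 2 leads: R's best replies are W→T, X→T, Y→B, Z→T; Player 2's induced payoffs 7, -7, 1, 6; outcome (T, W), payoffs (3, 7).
R gets 9 moving first and 3 moving second, so R prefers to move first.

first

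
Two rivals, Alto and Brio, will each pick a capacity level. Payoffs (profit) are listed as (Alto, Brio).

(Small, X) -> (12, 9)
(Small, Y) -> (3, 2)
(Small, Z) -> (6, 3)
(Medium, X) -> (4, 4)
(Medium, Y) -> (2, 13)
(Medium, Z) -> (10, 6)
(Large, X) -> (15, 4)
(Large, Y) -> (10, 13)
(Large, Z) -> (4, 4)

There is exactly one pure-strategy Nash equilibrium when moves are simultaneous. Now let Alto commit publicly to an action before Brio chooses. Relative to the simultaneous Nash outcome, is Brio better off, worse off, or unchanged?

worse off

Work backward from Brio's decision.
- Small: Brio compares 9, 2, 3 and picks X; Alto would get 12.
- Medium: Brio compares 4, 13, 6 and picks Y; Alto would get 2.
- Large: Brio compares 4, 13, 4 and picks Y; Alto would get 10.
Alto's induced payoffs are 12, 2, 10, so Alto commits to Small. Subgame-perfect outcome: (Small, X) with payoffs (12, 9).
Now find the simultaneous Nash equilibrium.
Alto's best replies: X→Large; Y→Large; Z→Medium.
Brio's best replies: Small→X; Medium→Y; Large→Y.
Only (Large, Y) has each player best-responding; Nash payoffs (10, 13).
Brio earns 9 sequentially versus 13 at the Nash outcome: worse off.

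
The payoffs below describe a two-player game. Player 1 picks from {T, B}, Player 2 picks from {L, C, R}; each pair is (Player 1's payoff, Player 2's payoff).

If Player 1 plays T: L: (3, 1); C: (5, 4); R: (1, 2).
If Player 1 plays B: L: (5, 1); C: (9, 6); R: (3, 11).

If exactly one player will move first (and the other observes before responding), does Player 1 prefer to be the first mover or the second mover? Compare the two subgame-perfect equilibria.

If Player 1 leads: Player 2's best replies are T→C, B→R; Player 1's induced payoffs 5, 3; outcome (T, C), payoffs (5, 4).
If Player 2 leads: Player 1's best replies are L→B, C→B, R→B; Player 2's induced payoffs 1, 6, 11; outcome (B, R), payoffs (3, 11).
Player 1 gets 5 moving first and 3 moving second, so Player 1 prefers to move first.

first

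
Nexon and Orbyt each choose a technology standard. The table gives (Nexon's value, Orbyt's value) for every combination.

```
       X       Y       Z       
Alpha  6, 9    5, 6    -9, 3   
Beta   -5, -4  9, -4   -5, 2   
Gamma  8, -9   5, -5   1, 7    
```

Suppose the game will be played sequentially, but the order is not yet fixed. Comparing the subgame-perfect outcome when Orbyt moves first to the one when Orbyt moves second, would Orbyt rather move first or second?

second

If Nexon leads: Orbyt's best replies are Alpha→X, Beta→Z, Gamma→Z; Nexon's induced payoffs 6, -5, 1; outcome (Alpha, X), payoffs (6, 9).
If Orbyt leads: Nexon's best replies are X→Gamma, Y→Beta, Z→Gamma; Orbyt's induced payoffs -9, -4, 7; outcome (Gamma, Z), payoffs (1, 7).
Orbyt gets 7 moving first and 9 moving second, so Orbyt prefers to move second.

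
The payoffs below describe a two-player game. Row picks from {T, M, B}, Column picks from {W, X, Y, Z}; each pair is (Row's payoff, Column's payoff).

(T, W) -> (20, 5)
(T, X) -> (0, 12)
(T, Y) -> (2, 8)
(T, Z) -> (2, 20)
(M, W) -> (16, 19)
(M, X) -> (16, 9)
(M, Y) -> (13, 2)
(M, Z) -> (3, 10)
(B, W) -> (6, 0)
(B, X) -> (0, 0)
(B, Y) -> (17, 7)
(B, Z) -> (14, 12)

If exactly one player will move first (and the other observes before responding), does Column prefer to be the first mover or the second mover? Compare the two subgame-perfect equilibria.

If Row leads: Column's best replies are T→Z, M→W, B→Z; Row's induced payoffs 2, 16, 14; outcome (M, W), payoffs (16, 19).
If Column leads: Row's best replies are W→T, X→M, Y→B, Z→B; Column's induced payoffs 5, 9, 7, 12; outcome (B, Z), payoffs (14, 12).
Column gets 12 moving first and 19 moving second, so Column prefers to move second.

second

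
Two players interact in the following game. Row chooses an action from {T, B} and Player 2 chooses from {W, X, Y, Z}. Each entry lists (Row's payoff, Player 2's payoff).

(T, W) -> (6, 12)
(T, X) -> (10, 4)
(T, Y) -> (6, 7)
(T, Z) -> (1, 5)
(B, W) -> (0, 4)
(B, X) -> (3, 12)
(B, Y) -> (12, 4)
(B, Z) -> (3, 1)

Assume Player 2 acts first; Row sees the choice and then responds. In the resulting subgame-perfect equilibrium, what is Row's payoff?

Row best-responds to each possible Player 2 move:
- W: BR = T, leader payoff 12.
- X: BR = T, leader payoff 4.
- Y: BR = B, leader payoff 4.
- Z: BR = B, leader payoff 1.
Maximizing over 12, 4, 4, 1, Player 2 chooses W. Subgame-perfect outcome: (T, W) with payoffs (6, 12).

6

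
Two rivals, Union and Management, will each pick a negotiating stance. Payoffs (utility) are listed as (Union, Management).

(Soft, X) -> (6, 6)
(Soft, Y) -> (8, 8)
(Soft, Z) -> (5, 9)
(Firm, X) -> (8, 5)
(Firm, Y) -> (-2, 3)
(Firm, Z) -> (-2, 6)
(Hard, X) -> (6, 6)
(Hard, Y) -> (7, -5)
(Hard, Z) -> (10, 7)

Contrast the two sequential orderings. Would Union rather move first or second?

first

If Union leads: Management's best replies are Soft→Z, Firm→Z, Hard→Z; Union's induced payoffs 5, -2, 10; outcome (Hard, Z), payoffs (10, 7).
If Management leads: Union's best replies are X→Firm, Y→Soft, Z→Hard; Management's induced payoffs 5, 8, 7; outcome (Soft, Y), payoffs (8, 8).
Union gets 10 moving first and 8 moving second, so Union prefers to move first.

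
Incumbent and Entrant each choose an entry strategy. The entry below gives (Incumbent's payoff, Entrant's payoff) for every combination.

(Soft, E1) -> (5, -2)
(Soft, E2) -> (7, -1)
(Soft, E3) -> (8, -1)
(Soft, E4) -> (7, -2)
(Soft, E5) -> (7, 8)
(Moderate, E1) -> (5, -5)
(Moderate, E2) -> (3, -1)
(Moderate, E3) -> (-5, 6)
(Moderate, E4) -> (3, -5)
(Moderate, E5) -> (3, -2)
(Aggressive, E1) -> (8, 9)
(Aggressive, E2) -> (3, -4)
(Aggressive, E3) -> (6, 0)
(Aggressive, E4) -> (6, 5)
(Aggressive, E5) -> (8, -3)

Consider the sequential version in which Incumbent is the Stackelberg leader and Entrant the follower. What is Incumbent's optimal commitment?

Aggressive

Entrant best-responds to each possible Incumbent move:
- Soft: BR = E5, leader payoff 7.
- Moderate: BR = E3, leader payoff -5.
- Aggressive: BR = E1, leader payoff 8.
Maximizing over 7, -5, 8, Incumbent chooses Aggressive. Subgame-perfect outcome: (Aggressive, E1) with payoffs (8, 9).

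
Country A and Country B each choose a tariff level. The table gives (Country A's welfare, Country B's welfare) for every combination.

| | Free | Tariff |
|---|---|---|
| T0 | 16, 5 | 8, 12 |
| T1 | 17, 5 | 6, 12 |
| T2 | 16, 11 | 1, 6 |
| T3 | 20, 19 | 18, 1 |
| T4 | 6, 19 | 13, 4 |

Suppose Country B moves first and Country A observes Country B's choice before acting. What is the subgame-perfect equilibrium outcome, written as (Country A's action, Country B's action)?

Solve by backward induction (Country B leads).
- Free: Country A compares 16, 17, 16, 20, 6 and picks T3; Country B would get 19.
- Tariff: Country A compares 8, 6, 1, 18, 13 and picks T3; Country B would get 1.
Among 19, 1, the best is 19 at Free. Subgame-perfect outcome: (T3, Free) with payoffs (20, 19).

(T3, Free)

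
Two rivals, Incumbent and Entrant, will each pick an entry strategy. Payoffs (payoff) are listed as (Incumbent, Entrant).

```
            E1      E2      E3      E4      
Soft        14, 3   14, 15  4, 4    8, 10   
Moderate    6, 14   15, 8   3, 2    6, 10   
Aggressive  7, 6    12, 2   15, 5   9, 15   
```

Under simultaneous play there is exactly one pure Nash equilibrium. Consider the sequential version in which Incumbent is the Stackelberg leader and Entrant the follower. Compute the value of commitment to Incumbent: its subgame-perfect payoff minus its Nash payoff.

Entrant best-responds to each possible Incumbent move:
- Soft → Entrant plays E2 (best of 3, 15, 4, 10); Incumbent gets 14.
- Moderate → Entrant plays E1 (best of 14, 8, 2, 10); Incumbent gets 6.
- Aggressive → Entrant plays E4 (best of 6, 2, 5, 15); Incumbent gets 9.
Maximizing over 14, 6, 9, Incumbent chooses Soft. Subgame-perfect outcome: (Soft, E2) with payoffs (14, 15).
Now find the simultaneous Nash equilibrium.
Incumbent's best replies: E1→Soft; E2→Moderate; E3→Aggressive; E4→Aggressive.
Entrant's best replies: Soft→E2; Moderate→E1; Aggressive→E4.
Only (Aggressive, E4) has each player best-responding; Nash payoffs (9, 15).
Incumbent's commitment gain: 14 − 9 = 5.

5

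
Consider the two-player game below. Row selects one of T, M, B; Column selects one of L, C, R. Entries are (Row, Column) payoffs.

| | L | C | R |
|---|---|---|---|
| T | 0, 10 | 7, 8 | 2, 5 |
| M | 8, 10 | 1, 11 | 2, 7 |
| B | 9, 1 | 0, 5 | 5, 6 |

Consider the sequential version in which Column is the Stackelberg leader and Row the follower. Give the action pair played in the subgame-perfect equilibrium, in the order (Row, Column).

(T, C)

Work backward from Row's decision.
- L: BR = B, leader payoff 1.
- C: BR = T, leader payoff 8.
- R: BR = B, leader payoff 6.
Column's induced payoffs are 1, 8, 6, so Column commits to C. Subgame-perfect outcome: (T, C) with payoffs (7, 8).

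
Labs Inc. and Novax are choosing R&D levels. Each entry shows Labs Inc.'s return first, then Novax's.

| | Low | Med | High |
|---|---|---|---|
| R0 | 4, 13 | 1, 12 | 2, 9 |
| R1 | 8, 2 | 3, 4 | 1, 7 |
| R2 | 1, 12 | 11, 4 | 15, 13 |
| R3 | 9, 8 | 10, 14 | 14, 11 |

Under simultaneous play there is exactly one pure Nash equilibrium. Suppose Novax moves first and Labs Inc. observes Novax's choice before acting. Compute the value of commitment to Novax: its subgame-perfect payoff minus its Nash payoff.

Labs Inc. best-responds to each possible Novax move:
- Low: BR = R3, leader payoff 8.
- Med: BR = R2, leader payoff 4.
- High: BR = R2, leader payoff 13.
Among 8, 4, 13, the best is 13 at High. Subgame-perfect outcome: (R2, High) with payoffs (15, 13).
Now find the simultaneous Nash equilibrium.
Labs Inc.'s best replies: Low→R3; Med→R2; High→R2.
Novax's best replies: R0→Low; R1→High; R2→High; R3→Med.
The unique mutual best reply is (R2, High), giving (15, 13).
Novax's commitment gain: 13 − 13 = 0.

0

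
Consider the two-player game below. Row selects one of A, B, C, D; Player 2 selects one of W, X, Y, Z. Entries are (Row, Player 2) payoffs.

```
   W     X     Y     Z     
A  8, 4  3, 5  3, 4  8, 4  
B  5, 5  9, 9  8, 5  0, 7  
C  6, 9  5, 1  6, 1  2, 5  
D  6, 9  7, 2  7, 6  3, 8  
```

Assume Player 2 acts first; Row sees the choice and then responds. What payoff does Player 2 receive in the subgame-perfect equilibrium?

Backward induction with Player 2 moving first.
- W: Row compares 8, 5, 6, 6 and picks A; Player 2 would get 4.
- X: Row compares 3, 9, 5, 7 and picks B; Player 2 would get 9.
- Y: Row compares 3, 8, 6, 7 and picks B; Player 2 would get 5.
- Z: Row compares 8, 0, 2, 3 and picks A; Player 2 would get 4.
Among 4, 9, 5, 4, the best is 9 at X. Subgame-perfect outcome: (B, X) with payoffs (9, 9).

9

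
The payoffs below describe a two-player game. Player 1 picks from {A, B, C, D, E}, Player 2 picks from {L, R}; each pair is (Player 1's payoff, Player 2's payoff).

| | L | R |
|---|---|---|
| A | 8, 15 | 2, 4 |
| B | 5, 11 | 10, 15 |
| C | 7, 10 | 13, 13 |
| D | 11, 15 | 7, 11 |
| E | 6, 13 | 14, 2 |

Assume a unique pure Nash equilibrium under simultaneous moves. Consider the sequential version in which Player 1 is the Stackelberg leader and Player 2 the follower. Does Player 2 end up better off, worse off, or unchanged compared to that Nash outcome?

worse off

Work backward from Player 2's decision.
- A: Player 2 compares 15, 4 and picks L; Player 1 would get 8.
- B: Player 2 compares 11, 15 and picks R; Player 1 would get 10.
- C: Player 2 compares 10, 13 and picks R; Player 1 would get 13.
- D: Player 2 compares 15, 11 and picks L; Player 1 would get 11.
- E: Player 2 compares 13, 2 and picks L; Player 1 would get 6.
Player 1's induced payoffs are 8, 10, 13, 11, 6, so Player 1 commits to C. Subgame-perfect outcome: (C, R) with payoffs (13, 13).
Under simultaneous play:
Player 1's best replies: L→D; R→E.
Player 2's best replies: A→L; B→R; C→R; D→L; E→L.
The unique mutual best reply is (D, L), giving (11, 15).
Player 2 earns 13 sequentially versus 15 at the Nash outcome: worse off.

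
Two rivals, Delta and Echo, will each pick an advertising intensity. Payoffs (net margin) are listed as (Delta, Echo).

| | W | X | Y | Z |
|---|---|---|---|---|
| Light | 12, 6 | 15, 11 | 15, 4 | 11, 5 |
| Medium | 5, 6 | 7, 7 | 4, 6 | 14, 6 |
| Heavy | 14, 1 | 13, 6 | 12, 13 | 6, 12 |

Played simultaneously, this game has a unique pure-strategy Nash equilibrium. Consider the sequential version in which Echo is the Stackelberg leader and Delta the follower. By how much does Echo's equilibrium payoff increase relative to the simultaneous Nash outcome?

Backward induction with Echo moving first.
- W: BR = Heavy, leader payoff 1.
- X: BR = Light, leader payoff 11.
- Y: BR = Light, leader payoff 4.
- Z: BR = Medium, leader payoff 6.
Among 1, 11, 4, 6, the best is 11 at X. Subgame-perfect outcome: (Light, X) with payoffs (15, 11).
Now find the simultaneous Nash equilibrium.
Delta's best replies: W→Heavy; X→Light; Y→Light; Z→Medium.
Echo's best replies: Light→X; Medium→X; Heavy→Y.
The unique mutual best reply is (Light, X), giving (15, 11).
Echo's commitment gain: 11 − 11 = 0.

0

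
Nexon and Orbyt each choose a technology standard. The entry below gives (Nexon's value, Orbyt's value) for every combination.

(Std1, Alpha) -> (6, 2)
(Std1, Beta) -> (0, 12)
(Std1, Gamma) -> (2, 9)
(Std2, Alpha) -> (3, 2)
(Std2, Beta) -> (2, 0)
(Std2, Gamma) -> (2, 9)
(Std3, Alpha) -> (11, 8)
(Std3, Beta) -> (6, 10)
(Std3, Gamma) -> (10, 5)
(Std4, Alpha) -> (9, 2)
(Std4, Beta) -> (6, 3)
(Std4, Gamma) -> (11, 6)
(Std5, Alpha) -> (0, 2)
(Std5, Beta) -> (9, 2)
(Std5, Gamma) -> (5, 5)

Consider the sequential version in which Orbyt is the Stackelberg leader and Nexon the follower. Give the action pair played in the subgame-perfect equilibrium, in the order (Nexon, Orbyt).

(Std3, Alpha)

Nexon best-responds to each possible Orbyt move:
- Alpha: Nexon compares 6, 3, 11, 9, 0 and picks Std3; Orbyt would get 8.
- Beta: Nexon compares 0, 2, 6, 6, 9 and picks Std5; Orbyt would get 2.
- Gamma: Nexon compares 2, 2, 10, 11, 5 and picks Std4; Orbyt would get 6.
Orbyt's induced payoffs are 8, 2, 6, so Orbyt commits to Alpha. Subgame-perfect outcome: (Std3, Alpha) with payoffs (11, 8).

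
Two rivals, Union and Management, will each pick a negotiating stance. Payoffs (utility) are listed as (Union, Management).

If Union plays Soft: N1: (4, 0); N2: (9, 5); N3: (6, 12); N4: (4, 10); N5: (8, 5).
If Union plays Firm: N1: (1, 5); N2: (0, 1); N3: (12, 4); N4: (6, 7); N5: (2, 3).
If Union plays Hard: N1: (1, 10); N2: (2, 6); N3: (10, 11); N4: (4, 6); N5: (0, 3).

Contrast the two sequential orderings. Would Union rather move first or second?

If Union leads: Management's best replies are Soft→N3, Firm→N4, Hard→N3; Union's induced payoffs 6, 6, 10; outcome (Hard, N3), payoffs (10, 11).
If Management leads: Union's best replies are N1→Soft, N2→Soft, N3→Firm, N4→Firm, N5→Soft; Management's induced payoffs 0, 5, 4, 7, 5; outcome (Firm, N4), payoffs (6, 7).
Union gets 10 moving first and 6 moving second, so Union prefers to move first.

first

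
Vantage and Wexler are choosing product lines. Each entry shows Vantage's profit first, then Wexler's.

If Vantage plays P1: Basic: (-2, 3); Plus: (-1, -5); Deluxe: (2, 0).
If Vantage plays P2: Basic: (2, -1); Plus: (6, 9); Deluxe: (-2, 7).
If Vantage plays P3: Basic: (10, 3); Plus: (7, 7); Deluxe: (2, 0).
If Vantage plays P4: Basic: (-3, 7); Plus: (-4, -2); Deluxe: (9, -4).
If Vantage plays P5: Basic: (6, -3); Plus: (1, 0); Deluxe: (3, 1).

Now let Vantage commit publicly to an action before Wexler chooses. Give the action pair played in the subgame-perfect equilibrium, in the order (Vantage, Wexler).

(P3, Plus)

Wexler best-responds to each possible Vantage move:
- P1: BR = Basic, leader payoff -2.
- P2: BR = Plus, leader payoff 6.
- P3: BR = Plus, leader payoff 7.
- P4: BR = Basic, leader payoff -3.
- P5: BR = Deluxe, leader payoff 3.
Maximizing over -2, 6, 7, -3, 3, Vantage chooses P3. Subgame-perfect outcome: (P3, Plus) with payoffs (7, 7).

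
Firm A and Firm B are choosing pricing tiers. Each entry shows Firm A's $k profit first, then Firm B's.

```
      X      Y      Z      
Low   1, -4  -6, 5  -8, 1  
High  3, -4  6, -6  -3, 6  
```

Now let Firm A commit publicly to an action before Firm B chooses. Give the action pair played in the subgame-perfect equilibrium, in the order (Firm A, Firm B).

Solve by backward induction (Firm A leads).
- Low: Firm B compares -4, 5, 1 and picks Y; Firm A would get -6.
- High: Firm B compares -4, -6, 6 and picks Z; Firm A would get -3.
Firm A's induced payoffs are -6, -3, so Firm A commits to High. Subgame-perfect outcome: (High, Z) with payoffs (-3, 6).

(High, Z)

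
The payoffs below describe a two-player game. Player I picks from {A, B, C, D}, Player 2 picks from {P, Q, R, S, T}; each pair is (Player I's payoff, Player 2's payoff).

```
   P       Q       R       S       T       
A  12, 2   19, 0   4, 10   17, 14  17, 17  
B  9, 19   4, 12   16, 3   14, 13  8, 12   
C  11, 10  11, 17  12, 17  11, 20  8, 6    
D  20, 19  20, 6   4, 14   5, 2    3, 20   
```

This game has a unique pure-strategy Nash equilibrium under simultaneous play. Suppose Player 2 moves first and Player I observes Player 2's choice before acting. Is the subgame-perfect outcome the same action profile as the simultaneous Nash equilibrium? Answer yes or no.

Player I best-responds to each possible Player 2 move:
- P → Player I plays D (best of 12, 9, 11, 20); Player 2 gets 19.
- Q → Player I plays D (best of 19, 4, 11, 20); Player 2 gets 6.
- R → Player I plays B (best of 4, 16, 12, 4); Player 2 gets 3.
- S → Player I plays A (best of 17, 14, 11, 5); Player 2 gets 14.
- T → Player I plays A (best of 17, 8, 8, 3); Player 2 gets 17.
Player 2's induced payoffs are 19, 6, 3, 14, 17, so Player 2 commits to P. Subgame-perfect outcome: (D, P) with payoffs (20, 19).
Under simultaneous play:
Player I's best replies: P→D; Q→D; R→B; S→A; T→A.
Player 2's best replies: A→T; B→P; C→S; D→T.
The unique mutual best reply is (A, T), giving (17, 17).
Sequential outcome (D, P) differs from the Nash profile (A, T).

no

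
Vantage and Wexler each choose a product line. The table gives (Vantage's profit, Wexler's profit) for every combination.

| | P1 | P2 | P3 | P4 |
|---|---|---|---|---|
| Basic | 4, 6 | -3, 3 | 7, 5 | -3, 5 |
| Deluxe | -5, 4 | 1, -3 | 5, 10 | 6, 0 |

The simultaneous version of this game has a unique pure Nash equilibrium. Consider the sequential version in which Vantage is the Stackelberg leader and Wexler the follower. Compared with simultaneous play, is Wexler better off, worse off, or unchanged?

better off

Work backward from Wexler's decision.
- Basic: Wexler compares 6, 3, 5, 5 and picks P1; Vantage would get 4.
- Deluxe: Wexler compares 4, -3, 10, 0 and picks P3; Vantage would get 5.
Vantage's induced payoffs are 4, 5, so Vantage commits to Deluxe. Subgame-perfect outcome: (Deluxe, P3) with payoffs (5, 10).
Now find the simultaneous Nash equilibrium.
Vantage's best replies: P1→Basic; P2→Deluxe; P3→Basic; P4→Deluxe.
Wexler's best replies: Basic→P1; Deluxe→P3.
The unique mutual best reply is (Basic, P1), giving (4, 6).
Wexler earns 10 sequentially versus 6 at the Nash outcome: better off.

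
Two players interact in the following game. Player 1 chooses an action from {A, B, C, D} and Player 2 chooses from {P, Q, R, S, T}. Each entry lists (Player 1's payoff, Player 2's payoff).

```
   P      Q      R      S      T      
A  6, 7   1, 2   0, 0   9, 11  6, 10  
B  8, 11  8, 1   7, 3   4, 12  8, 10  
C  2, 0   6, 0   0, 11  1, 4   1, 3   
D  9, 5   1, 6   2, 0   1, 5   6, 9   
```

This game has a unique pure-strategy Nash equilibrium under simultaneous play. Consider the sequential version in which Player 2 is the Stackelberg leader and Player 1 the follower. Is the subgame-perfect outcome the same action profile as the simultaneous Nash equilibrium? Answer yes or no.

Backward induction with Player 2 moving first.
- P → Player 1 plays D (best of 6, 8, 2, 9); Player 2 gets 5.
- Q → Player 1 plays B (best of 1, 8, 6, 1); Player 2 gets 1.
- R → Player 1 plays B (best of 0, 7, 0, 2); Player 2 gets 3.
- S → Player 1 plays A (best of 9, 4, 1, 1); Player 2 gets 11.
- T → Player 1 plays B (best of 6, 8, 1, 6); Player 2 gets 10.
Among 5, 1, 3, 11, 10, the best is 11 at S. Subgame-perfect outcome: (A, S) with payoffs (9, 11).
For the simultaneous game, intersect best replies.
Player 1's best replies: P→D; Q→B; R→B; S→A; T→B.
Player 2's best replies: A→S; B→S; C→R; D→T.
Only (A, S) has each player best-responding; Nash payoffs (9, 11).
Sequential outcome (A, S) coincides with the Nash profile (A, S).

yes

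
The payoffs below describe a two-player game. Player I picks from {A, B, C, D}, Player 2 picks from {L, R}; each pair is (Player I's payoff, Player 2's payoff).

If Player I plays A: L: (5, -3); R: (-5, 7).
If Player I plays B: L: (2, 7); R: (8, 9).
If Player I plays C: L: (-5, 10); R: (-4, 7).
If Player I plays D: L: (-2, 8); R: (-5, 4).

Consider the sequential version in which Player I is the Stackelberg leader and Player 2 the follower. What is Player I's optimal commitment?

B

Player 2 best-responds to each possible Player I move:
- A: BR = R, leader payoff -5.
- B: BR = R, leader payoff 8.
- C: BR = L, leader payoff -5.
- D: BR = L, leader payoff -2.
Player I's induced payoffs are -5, 8, -5, -2, so Player I commits to B. Subgame-perfect outcome: (B, R) with payoffs (8, 9).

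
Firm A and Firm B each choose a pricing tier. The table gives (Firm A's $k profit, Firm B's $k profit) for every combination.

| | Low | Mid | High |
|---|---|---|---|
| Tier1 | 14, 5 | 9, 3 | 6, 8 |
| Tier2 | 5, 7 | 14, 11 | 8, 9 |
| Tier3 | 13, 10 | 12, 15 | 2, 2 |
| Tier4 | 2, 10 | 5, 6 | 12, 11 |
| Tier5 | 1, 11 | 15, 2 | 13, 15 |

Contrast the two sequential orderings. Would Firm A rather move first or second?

first

If Firm A leads: Firm B's best replies are Tier1→High, Tier2→Mid, Tier3→Mid, Tier4→High, Tier5→High; Firm A's induced payoffs 6, 14, 12, 12, 13; outcome (Tier2, Mid), payoffs (14, 11).
If Firm B leads: Firm A's best replies are Low→Tier1, Mid→Tier5, High→Tier5; Firm B's induced payoffs 5, 2, 15; outcome (Tier5, High), payoffs (13, 15).
Firm A gets 14 moving first and 13 moving second, so Firm A prefers to move first.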